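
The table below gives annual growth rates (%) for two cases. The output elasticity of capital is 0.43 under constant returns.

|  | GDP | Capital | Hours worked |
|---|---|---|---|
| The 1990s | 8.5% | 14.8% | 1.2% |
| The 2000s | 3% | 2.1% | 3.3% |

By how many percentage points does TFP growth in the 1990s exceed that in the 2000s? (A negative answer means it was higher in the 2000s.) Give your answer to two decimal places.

1.24 percentage points

Labor's share = 1 − 0.43 = 0.57.
The 1990s: TFP = 8.5 − 6.364 − 0.684 = 1.452%.
The 2000s: TFP = 3 − 0.903 − 1.881 = 0.216%.
Difference = 1.452 − (0.216) = 1.236 pp.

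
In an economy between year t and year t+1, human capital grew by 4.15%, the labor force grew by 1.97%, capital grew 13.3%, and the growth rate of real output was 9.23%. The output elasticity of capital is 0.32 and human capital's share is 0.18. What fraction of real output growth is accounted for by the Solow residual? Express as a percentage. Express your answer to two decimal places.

The Solow residual accounted for 35.12% of growth.

Labor's share = 1 − 0.32 − 0.18 = 0.5.
Capital: 0.32 × 13.3 = 4.256 pp.
Human capital: 0.18 × 4.15 = 0.747 pp.
The labor force: 0.5 × 1.97 = 0.985 pp.
TFP growth = 9.23 − 5.988 = 3.242%.
TFP share of growth = 3.242 / 9.23 × 100 = 35.1246%.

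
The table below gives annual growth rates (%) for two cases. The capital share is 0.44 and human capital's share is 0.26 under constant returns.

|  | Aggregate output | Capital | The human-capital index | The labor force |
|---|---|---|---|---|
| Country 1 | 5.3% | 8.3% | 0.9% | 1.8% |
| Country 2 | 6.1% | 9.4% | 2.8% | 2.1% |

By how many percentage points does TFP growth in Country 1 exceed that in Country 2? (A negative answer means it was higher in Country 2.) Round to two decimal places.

0.27 percentage points

Labor's share = 1 − 0.44 − 0.26 = 0.3.
Country 1: TFP = 5.3 − 3.652 − 0.234 − 0.54 = 0.874%.
Country 2: TFP = 6.1 − 4.136 − 0.728 − 0.63 = 0.606%.
Difference = 0.874 − (0.606) = 0.268 pp.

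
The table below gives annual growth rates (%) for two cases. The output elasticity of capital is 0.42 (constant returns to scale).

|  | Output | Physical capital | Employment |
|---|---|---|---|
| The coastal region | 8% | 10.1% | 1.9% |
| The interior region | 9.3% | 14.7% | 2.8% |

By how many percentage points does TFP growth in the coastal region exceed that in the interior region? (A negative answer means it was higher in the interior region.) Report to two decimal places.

Labor's share = 1 − 0.42 = 0.58.
The coastal region: TFP = 8 − 4.242 − 1.102 = 2.656%.
The interior region: TFP = 9.3 − 6.174 − 1.624 = 1.502%.
Difference = 2.656 − (1.502) = 1.154 pp.

1.15 percentage points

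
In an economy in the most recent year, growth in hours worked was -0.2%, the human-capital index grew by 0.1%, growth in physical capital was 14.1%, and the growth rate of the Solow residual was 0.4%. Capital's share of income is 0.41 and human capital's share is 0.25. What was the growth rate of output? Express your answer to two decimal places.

6.14%

Labor's share = 1 − 0.41 − 0.25 = 0.34.
Physical capital: 0.41 × 14.1 = 5.781 pp.
The human-capital index: 0.25 × 0.1 = 0.025 pp.
Hours worked: 0.34 × (-0.2) = -0.068 pp.
Output growth = 0.4 + 5.738 = 6.138%.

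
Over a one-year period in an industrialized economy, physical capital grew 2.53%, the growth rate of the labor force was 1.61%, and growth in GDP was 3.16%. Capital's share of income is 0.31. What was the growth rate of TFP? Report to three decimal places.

TFP grew 1.265%.

Labor's share = 1 − 0.31 = 0.69.
Physical capital: 0.31 × 2.53 = 0.7843 pp.
The labor force: 0.69 × 1.61 = 1.1109 pp.
TFP growth = 3.16 − 1.8952 = 1.2648%.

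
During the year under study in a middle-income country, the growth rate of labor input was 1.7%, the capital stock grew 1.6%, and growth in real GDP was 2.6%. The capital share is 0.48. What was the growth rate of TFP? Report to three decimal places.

Labor's share = 1 − 0.48 = 0.52.
The capital stock: 0.48 × 1.6 = 0.768 pp.
Labor input: 0.52 × 1.7 = 0.884 pp.
TFP growth = 2.6 − 1.652 = 0.948%.

0.948%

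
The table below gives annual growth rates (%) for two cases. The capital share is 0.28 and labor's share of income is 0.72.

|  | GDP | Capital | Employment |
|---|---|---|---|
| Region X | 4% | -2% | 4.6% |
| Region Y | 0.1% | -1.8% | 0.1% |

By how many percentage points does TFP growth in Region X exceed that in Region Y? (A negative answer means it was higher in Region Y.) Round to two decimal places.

0.72 percentage points

Labor's share = 1 − 0.28 = 0.72.
Region X: TFP = 4 + 0.56 − 3.312 = 1.248%.
Region Y: TFP = 0.1 + 0.504 − 0.072 = 0.532%.
Difference = 1.248 − (0.532) = 0.716 pp.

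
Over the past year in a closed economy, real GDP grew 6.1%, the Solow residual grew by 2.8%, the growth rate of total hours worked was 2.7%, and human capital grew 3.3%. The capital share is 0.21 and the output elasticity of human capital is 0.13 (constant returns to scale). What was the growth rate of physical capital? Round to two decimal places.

Labor's share = 1 − 0.21 − 0.13 = 0.66.
gY = gA + 0.13×3.3 + 0.66×2.7 + 0.21×g.
0.21×g = 6.1 − 2.8 − 2.211 = 1.089.
g = 1.089 / 0.21 = 5.1857%.

Physical capital grew 5.19%.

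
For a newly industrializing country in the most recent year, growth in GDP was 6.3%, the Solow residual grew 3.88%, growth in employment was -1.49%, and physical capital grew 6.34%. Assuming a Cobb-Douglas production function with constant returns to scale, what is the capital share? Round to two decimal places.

The capital share is 0.50.

gY = gA + α·gK + (1−α)·gL, so gY − gA − gL = α(gK − gL).
6.3 − 3.88 + 1.49 = α × (6.34 − (-1.49)).
3.91 = 7.83 α, so α = 0.4994.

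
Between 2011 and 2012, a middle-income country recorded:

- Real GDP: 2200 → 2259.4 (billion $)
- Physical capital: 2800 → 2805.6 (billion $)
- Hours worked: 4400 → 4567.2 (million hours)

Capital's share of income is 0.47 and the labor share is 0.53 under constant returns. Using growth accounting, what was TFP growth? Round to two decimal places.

0.59%

Real GDP growth = (2259.4 − 2200) / 2200 = 2.7%.
Physical capital growth = (2805.6 − 2800) / 2800 = 0.2%.
Hours worked growth = (4567.2 − 4400) / 4400 = 3.8%.
Labor's share = 1 − 0.47 = 0.53.
Physical capital: 0.47 × 0.2 = 0.094 pp.
Hours worked: 0.53 × 3.8 = 2.014 pp.
TFP growth = 2.7 − 2.108 = 0.592%.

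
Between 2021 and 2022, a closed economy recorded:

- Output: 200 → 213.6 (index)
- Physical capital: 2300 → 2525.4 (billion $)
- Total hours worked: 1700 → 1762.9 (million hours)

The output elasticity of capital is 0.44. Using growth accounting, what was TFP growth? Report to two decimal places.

TFP grew 0.42%.

Output growth = (213.6 − 200) / 200 = 6.8%.
Physical capital growth = (2525.4 − 2300) / 2300 = 9.8%.
Total hours worked growth = (1762.9 − 1700) / 1700 = 3.7%.
Labor's share = 1 − 0.44 = 0.56.
Physical capital: 0.44 × 9.8 = 4.312 pp.
Total hours worked: 0.56 × 3.7 = 2.072 pp.
TFP growth = 6.8 − 6.384 = 0.416%.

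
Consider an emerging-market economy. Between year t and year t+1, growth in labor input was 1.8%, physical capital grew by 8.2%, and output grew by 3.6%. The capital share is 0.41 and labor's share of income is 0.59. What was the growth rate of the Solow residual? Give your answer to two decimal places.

-0.82%

Labor's share = 1 − 0.41 = 0.59.
Physical capital: 0.41 × 8.2 = 3.362 pp.
Labor input: 0.59 × 1.8 = 1.062 pp.
TFP growth = 3.6 − 4.424 = -0.824%.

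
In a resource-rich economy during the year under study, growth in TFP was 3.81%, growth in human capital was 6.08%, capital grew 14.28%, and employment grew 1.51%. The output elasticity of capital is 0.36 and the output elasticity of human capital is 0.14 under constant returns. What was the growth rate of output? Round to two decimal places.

Output grew 10.56%.

Labor's share = 1 − 0.36 − 0.14 = 0.5.
Capital: 0.36 × 14.28 = 5.1408 pp.
Human capital: 0.14 × 6.08 = 0.8512 pp.
Employment: 0.5 × 1.51 = 0.755 pp.
Output growth = 3.81 + 6.747 = 10.557%.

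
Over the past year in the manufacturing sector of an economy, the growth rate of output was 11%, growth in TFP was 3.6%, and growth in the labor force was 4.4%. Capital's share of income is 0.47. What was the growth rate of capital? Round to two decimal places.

Labor's share = 1 − 0.47 = 0.53.
gY = gA + 0.53×4.4 + 0.47×g.
0.47×g = 11 − 3.6 − 2.332 = 5.068.
g = 5.068 / 0.47 = 10.783%.

Capital growth was 10.78%.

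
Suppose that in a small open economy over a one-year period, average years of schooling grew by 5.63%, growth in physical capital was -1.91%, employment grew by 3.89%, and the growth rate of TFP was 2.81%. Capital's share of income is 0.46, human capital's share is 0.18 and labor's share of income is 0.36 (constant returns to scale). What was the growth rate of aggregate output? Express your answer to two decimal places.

4.35%

Labor's share = 1 − 0.46 − 0.18 = 0.36.
Physical capital: 0.46 × (-1.91) = -0.8786 pp.
Average years of schooling: 0.18 × 5.63 = 1.0134 pp.
Employment: 0.36 × 3.89 = 1.4004 pp.
Output growth = 2.81 + 1.5352 = 4.3452%.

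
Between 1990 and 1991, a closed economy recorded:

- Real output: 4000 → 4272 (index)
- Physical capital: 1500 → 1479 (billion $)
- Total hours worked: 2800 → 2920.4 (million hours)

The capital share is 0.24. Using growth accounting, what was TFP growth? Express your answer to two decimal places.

Real output growth = (4272 − 4000) / 4000 = 6.8%.
Physical capital growth = (1479 − 1500) / 1500 = -1.4%.
Total hours worked growth = (2920.4 − 2800) / 2800 = 4.3%.
Labor's share = 1 − 0.24 = 0.76.
Physical capital: 0.24 × (-1.4) = -0.336 pp.
Total hours worked: 0.76 × 4.3 = 3.268 pp.
TFP growth = 6.8 − 2.932 = 3.868%.

TFP growth was 3.87%.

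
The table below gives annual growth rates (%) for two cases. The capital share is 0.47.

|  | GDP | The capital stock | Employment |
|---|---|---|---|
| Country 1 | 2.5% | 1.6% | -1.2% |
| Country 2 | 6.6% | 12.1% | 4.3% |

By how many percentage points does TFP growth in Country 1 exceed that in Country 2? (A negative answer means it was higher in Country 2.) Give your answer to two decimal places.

Labor's share = 1 − 0.47 = 0.53.
Country 1: TFP = 2.5 − 0.752 + 0.636 = 2.384%.
Country 2: TFP = 6.6 − 5.687 − 2.279 = -1.366%.
Difference = 2.384 − (-1.366) = 3.75 pp.

3.75 percentage points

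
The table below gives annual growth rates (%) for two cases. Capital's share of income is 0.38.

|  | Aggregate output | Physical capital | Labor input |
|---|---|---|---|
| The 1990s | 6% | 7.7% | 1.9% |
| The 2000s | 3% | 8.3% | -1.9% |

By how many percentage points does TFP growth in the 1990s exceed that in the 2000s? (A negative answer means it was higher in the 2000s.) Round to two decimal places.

Labor's share = 1 − 0.38 = 0.62.
The 1990s: TFP = 6 − 2.926 − 1.178 = 1.896%.
The 2000s: TFP = 3 − 3.154 + 1.178 = 1.024%.
Difference = 1.896 − (1.024) = 0.872 pp.

0.87 percentage points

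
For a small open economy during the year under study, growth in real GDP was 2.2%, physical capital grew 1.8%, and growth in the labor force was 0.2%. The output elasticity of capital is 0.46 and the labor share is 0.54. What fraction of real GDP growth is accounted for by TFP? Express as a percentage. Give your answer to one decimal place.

Labor's share = 1 − 0.46 = 0.54.
Physical capital: 0.46 × 1.8 = 0.828 pp.
The labor force: 0.54 × 0.2 = 0.108 pp.
TFP growth = 2.2 − 0.936 = 1.264%.
TFP share of growth = 1.264 / 2.2 × 100 = 57.455%.

57.5%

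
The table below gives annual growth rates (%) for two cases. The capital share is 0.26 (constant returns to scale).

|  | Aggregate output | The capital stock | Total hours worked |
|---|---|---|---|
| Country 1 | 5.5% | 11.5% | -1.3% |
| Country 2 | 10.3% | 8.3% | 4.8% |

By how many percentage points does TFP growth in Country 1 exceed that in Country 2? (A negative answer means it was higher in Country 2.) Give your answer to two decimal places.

Labor's share = 1 − 0.26 = 0.74.
Country 1: TFP = 5.5 − 2.99 + 0.962 = 3.472%.
Country 2: TFP = 10.3 − 2.158 − 3.552 = 4.59%.
Difference = 3.472 − (4.59) = -1.118 pp.

-1.12 percentage points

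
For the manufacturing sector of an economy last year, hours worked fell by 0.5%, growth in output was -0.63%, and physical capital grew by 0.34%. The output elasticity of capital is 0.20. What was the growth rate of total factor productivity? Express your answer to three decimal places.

-0.298%

Labor's share = 1 − 0.2 = 0.8.
Physical capital: 0.2 × 0.34 = 0.068 pp.
Hours worked: 0.8 × (-0.5) = -0.4 pp.
TFP growth = -0.63 + 0.332 = -0.298%.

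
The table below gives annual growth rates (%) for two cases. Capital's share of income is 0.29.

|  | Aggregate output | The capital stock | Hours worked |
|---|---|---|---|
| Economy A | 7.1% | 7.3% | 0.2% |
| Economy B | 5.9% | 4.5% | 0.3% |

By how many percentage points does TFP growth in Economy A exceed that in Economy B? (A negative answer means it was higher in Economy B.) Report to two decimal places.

0.46 percentage points

Labor's share = 1 − 0.29 = 0.71.
Economy A: TFP = 7.1 − 2.117 − 0.142 = 4.841%.
Economy B: TFP = 5.9 − 1.305 − 0.213 = 4.382%.
Difference = 4.841 − (4.382) = 0.459 pp.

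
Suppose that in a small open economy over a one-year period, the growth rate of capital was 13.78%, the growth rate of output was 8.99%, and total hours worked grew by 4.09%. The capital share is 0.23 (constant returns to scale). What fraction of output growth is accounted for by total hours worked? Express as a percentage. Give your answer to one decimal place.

35.0%

Labor's share = 1 − 0.23 = 0.77.
Total hours worked contributed 0.77 × 4.09 = 3.1493 pp.
Share of growth = 3.1493 / 8.99 × 100 = 35.031%.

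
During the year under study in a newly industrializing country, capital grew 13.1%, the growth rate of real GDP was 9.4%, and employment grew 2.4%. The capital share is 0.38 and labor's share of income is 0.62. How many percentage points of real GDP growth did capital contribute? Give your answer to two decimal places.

Contribution = share × growth = 0.38 × 13.1 = 4.978 pp.

4.98 percentage points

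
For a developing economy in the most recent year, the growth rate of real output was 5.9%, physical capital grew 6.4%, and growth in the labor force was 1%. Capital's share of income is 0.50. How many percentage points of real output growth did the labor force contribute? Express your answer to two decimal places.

0.50 percentage points

Labor's share = 1 − 0.5 = 0.5.
Contribution = share × growth = 0.5 × 1 = 0.5 pp.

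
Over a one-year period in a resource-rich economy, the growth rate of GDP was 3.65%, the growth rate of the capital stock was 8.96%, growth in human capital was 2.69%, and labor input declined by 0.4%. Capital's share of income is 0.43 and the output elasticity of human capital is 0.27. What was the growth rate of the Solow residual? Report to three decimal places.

Labor's share = 1 − 0.43 − 0.27 = 0.3.
The capital stock: 0.43 × 8.96 = 3.8528 pp.
Human capital: 0.27 × 2.69 = 0.7263 pp.
Labor input: 0.3 × (-0.4) = -0.12 pp.
TFP growth = 3.65 − 4.4591 = -0.8091%.

-0.809%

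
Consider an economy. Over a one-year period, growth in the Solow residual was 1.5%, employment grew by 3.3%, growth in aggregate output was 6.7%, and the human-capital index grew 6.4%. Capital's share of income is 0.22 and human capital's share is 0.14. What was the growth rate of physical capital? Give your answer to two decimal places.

Physical capital grew 9.96%.

Labor's share = 1 − 0.22 − 0.14 = 0.64.
gY = gA + 0.14×6.4 + 0.64×3.3 + 0.22×g.
0.22×g = 6.7 − 1.5 − 3.008 = 2.192.
g = 2.192 / 0.22 = 9.9636%.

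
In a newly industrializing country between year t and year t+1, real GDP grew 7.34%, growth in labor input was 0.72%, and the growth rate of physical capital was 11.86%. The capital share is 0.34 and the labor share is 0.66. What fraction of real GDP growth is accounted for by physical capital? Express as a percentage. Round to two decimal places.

Physical capital accounted for 54.94% of growth.

Physical capital contributed 0.34 × 11.86 = 4.0324 pp.
Share of growth = 4.0324 / 7.34 × 100 = 54.9373%.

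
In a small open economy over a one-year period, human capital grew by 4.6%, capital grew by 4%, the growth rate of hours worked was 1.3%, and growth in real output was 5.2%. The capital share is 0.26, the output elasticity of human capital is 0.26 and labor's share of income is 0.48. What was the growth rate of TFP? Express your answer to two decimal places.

2.34%

Labor's share = 1 − 0.26 − 0.26 = 0.48.
Capital: 0.26 × 4 = 1.04 pp.
Human capital: 0.26 × 4.6 = 1.196 pp.
Hours worked: 0.48 × 1.3 = 0.624 pp.
TFP growth = 5.2 − 2.86 = 2.34%.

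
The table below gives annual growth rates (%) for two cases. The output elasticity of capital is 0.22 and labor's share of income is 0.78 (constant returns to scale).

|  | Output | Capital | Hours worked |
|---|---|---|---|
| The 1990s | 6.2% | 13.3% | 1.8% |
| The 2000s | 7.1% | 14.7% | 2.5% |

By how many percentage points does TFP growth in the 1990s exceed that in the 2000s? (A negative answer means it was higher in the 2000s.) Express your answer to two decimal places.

-0.05 percentage points

Labor's share = 1 − 0.22 = 0.78.
The 1990s: TFP = 6.2 − 2.926 − 1.404 = 1.87%.
The 2000s: TFP = 7.1 − 3.234 − 1.95 = 1.916%.
Difference = 1.87 − (1.916) = -0.046 pp.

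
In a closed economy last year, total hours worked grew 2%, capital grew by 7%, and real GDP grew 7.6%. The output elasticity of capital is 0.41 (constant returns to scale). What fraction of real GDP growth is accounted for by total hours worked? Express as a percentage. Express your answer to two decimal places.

Labor's share = 1 − 0.41 = 0.59.
Total hours worked contributed 0.59 × 2 = 1.18 pp.
Share of growth = 1.18 / 7.6 × 100 = 15.5263%.

Total hours worked accounted for 15.53% of growth.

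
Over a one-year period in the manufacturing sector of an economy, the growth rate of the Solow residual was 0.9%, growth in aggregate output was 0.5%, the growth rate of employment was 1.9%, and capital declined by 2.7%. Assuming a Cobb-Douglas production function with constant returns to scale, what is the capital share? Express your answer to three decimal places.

The capital share is 0.500.

gY = gA + α·gK + (1−α)·gL, so gY − gA − gL = α(gK − gL).
0.5 − 0.9 − 1.9 = α × (-2.7 − 1.9).
-2.3 = -4.6 α, so α = 0.5.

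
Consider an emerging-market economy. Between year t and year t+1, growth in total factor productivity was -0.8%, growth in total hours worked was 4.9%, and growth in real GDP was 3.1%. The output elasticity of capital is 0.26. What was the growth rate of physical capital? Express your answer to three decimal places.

1.054%

Labor's share = 1 − 0.26 = 0.74.
gY = gA + 0.74×4.9 + 0.26×g.
0.26×g = 3.1 + 0.8 − 3.626 = 0.274.
g = 0.274 / 0.26 = 1.05385%.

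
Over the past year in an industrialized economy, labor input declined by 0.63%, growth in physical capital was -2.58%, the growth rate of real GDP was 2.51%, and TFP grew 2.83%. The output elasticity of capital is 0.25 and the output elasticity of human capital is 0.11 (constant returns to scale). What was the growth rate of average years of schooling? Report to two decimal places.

Labor's share = 1 − 0.25 − 0.11 = 0.64.
gY = gA + 0.25×(-2.58) + 0.64×(-0.63) + 0.11×g.
0.11×g = 2.51 − 2.83 + 1.0482 = 0.7282.
g = 0.7282 / 0.11 = 6.62%.

6.62%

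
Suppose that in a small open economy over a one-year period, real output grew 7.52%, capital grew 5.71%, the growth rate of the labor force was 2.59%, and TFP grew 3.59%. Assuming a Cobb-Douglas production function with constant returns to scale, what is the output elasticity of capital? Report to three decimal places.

gY = gA + α·gK + (1−α)·gL, so gY − gA − gL = α(gK − gL).
7.52 − 3.59 − 2.59 = α × (5.71 − 2.59).
1.34 = 3.12 α, so α = 0.42949.

The output elasticity of capital is 0.429.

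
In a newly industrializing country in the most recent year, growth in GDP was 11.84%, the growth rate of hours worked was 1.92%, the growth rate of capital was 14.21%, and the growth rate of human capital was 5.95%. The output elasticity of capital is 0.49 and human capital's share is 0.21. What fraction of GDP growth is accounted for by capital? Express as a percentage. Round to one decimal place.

58.8%

Capital contributed 0.49 × 14.21 = 6.9629 pp.
Share of growth = 6.9629 / 11.84 × 100 = 58.808%.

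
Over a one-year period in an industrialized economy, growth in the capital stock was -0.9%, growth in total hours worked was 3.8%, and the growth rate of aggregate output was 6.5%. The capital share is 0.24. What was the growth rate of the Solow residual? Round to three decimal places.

Labor's share = 1 − 0.24 = 0.76.
The capital stock: 0.24 × (-0.9) = -0.216 pp.
Total hours worked: 0.76 × 3.8 = 2.888 pp.
TFP growth = 6.5 − 2.672 = 3.828%.

The Solow residual growth was 3.828%.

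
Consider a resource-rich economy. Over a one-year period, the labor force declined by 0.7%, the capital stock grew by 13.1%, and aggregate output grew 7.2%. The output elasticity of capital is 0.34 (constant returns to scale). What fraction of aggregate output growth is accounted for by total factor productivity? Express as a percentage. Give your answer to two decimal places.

Total factor productivity accounted for 44.56% of growth.

Labor's share = 1 − 0.34 = 0.66.
The capital stock: 0.34 × 13.1 = 4.454 pp.
The labor force: 0.66 × (-0.7) = -0.462 pp.
TFP growth = 7.2 − 3.992 = 3.208%.
TFP share of growth = 3.208 / 7.2 × 100 = 44.5556%.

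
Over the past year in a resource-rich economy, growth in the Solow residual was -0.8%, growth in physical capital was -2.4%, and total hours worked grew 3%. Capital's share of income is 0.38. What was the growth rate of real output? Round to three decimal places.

0.148%

Labor's share = 1 − 0.38 = 0.62.
Physical capital: 0.38 × (-2.4) = -0.912 pp.
Total hours worked: 0.62 × 3 = 1.86 pp.
Output growth = -0.8 + 0.948 = 0.148%.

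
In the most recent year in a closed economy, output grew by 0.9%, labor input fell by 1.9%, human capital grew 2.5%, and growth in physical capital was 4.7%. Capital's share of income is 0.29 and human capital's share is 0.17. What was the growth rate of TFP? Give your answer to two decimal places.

Labor's share = 1 − 0.29 − 0.17 = 0.54.
Physical capital: 0.29 × 4.7 = 1.363 pp.
Human capital: 0.17 × 2.5 = 0.425 pp.
Labor input: 0.54 × (-1.9) = -1.026 pp.
TFP growth = 0.9 − 0.762 = 0.138%.

0.14%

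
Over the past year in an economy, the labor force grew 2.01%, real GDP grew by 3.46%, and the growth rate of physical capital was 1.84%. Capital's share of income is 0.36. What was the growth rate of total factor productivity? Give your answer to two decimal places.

Total factor productivity grew 1.51%.

Labor's share = 1 − 0.36 = 0.64.
Physical capital: 0.36 × 1.84 = 0.6624 pp.
The labor force: 0.64 × 2.01 = 1.2864 pp.
TFP growth = 3.46 − 1.9488 = 1.5112%.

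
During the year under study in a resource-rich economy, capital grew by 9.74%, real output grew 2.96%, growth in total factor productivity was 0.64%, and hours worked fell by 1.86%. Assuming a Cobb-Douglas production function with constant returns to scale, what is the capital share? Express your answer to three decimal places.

gY = gA + α·gK + (1−α)·gL, so gY − gA − gL = α(gK − gL).
2.96 − 0.64 + 1.86 = α × (9.74 − (-1.86)).
4.18 = 11.6 α, so α = 0.36034.

α = 0.360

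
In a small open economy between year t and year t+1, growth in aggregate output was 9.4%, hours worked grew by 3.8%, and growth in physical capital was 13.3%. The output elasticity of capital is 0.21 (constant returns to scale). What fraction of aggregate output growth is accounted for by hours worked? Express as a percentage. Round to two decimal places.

Labor's share = 1 − 0.21 = 0.79.
Hours worked contributed 0.79 × 3.8 = 3.002 pp.
Share of growth = 3.002 / 9.4 × 100 = 31.9362%.

Hours worked accounted for 31.94% of growth.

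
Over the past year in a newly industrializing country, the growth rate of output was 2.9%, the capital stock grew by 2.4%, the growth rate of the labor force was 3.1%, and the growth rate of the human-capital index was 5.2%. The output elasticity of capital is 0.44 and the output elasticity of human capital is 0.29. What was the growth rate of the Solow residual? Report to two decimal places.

-0.50%

Labor's share = 1 − 0.44 − 0.29 = 0.27.
The capital stock: 0.44 × 2.4 = 1.056 pp.
The human-capital index: 0.29 × 5.2 = 1.508 pp.
The labor force: 0.27 × 3.1 = 0.837 pp.
TFP growth = 2.9 − 3.401 = -0.501%.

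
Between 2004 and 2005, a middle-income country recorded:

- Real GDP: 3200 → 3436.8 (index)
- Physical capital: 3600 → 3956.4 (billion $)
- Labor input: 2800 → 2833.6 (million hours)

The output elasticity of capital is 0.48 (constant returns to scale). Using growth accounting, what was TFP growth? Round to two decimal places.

2.02%

Real GDP growth = (3436.8 − 3200) / 3200 = 7.4%.
Physical capital growth = (3956.4 − 3600) / 3600 = 9.9%.
Labor input growth = (2833.6 − 2800) / 2800 = 1.2%.
Labor's share = 1 − 0.48 = 0.52.
Physical capital: 0.48 × 9.9 = 4.752 pp.
Labor input: 0.52 × 1.2 = 0.624 pp.
TFP growth = 7.4 − 5.376 = 2.024%.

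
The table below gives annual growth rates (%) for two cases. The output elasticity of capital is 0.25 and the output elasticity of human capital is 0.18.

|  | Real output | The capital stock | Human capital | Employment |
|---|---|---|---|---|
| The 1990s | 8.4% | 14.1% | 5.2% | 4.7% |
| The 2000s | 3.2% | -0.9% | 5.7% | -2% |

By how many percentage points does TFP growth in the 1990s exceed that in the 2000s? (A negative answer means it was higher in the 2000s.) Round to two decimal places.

-2.28 percentage points

Labor's share = 1 − 0.25 − 0.18 = 0.57.
The 1990s: TFP = 8.4 − 3.525 − 0.936 − 2.679 = 1.26%.
The 2000s: TFP = 3.2 + 0.225 − 1.026 + 1.14 = 3.539%.
Difference = 1.26 − (3.539) = -2.279 pp.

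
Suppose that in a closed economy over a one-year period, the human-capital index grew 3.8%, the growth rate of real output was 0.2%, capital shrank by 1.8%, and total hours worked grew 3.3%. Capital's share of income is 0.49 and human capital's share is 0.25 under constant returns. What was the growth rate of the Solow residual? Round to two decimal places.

-0.73%

Labor's share = 1 − 0.49 − 0.25 = 0.26.
Capital: 0.49 × (-1.8) = -0.882 pp.
The human-capital index: 0.25 × 3.8 = 0.95 pp.
Total hours worked: 0.26 × 3.3 = 0.858 pp.
TFP growth = 0.2 − 0.926 = -0.726%.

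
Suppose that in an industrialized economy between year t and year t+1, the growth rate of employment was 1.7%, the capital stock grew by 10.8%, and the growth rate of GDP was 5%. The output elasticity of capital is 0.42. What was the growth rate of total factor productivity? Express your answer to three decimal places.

Labor's share = 1 − 0.42 = 0.58.
The capital stock: 0.42 × 10.8 = 4.536 pp.
Employment: 0.58 × 1.7 = 0.986 pp.
TFP growth = 5 − 5.522 = -0.522%.

-0.522%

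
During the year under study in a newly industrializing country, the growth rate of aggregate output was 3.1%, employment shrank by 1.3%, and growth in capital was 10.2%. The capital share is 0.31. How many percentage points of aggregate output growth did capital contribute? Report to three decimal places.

Contribution = share × growth = 0.31 × 10.2 = 3.162 pp.

3.162 percentage points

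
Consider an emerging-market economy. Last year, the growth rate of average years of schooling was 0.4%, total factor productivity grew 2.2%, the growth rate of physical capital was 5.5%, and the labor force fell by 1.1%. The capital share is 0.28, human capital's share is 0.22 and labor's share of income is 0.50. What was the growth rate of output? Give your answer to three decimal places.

3.278%

Labor's share = 1 − 0.28 − 0.22 = 0.5.
Physical capital: 0.28 × 5.5 = 1.54 pp.
Average years of schooling: 0.22 × 0.4 = 0.088 pp.
The labor force: 0.5 × (-1.1) = -0.55 pp.
Output growth = 2.2 + 1.078 = 3.278%.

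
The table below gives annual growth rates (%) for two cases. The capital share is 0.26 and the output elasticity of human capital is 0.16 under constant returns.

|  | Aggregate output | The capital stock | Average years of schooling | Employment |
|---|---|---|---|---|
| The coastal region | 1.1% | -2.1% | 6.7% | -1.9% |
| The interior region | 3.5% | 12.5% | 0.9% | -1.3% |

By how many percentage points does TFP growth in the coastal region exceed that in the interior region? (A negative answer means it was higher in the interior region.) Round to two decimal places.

0.82 percentage points

Labor's share = 1 − 0.26 − 0.16 = 0.58.
The coastal region: TFP = 1.1 + 0.546 − 1.072 + 1.102 = 1.676%.
The interior region: TFP = 3.5 − 3.25 − 0.144 + 0.754 = 0.86%.
Difference = 1.676 − (0.86) = 0.816 pp.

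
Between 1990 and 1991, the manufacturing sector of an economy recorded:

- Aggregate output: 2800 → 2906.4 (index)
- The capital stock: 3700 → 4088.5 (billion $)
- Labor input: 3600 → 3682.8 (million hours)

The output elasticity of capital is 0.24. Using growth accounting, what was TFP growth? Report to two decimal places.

-0.47%

Aggregate output growth = (2906.4 − 2800) / 2800 = 3.8%.
The capital stock growth = (4088.5 − 3700) / 3700 = 10.5%.
Labor input growth = (3682.8 − 3600) / 3600 = 2.3%.
Labor's share = 1 − 0.24 = 0.76.
The capital stock: 0.24 × 10.5 = 2.52 pp.
Labor input: 0.76 × 2.3 = 1.748 pp.
TFP growth = 3.8 − 4.268 = -0.468%.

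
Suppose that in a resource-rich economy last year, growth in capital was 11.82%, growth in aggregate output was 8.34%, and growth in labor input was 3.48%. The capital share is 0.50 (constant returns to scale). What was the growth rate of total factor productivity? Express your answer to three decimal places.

0.690%

Labor's share = 1 − 0.5 = 0.5.
Capital: 0.5 × 11.82 = 5.91 pp.
Labor input: 0.5 × 3.48 = 1.74 pp.
TFP growth = 8.34 − 7.65 = 0.69%.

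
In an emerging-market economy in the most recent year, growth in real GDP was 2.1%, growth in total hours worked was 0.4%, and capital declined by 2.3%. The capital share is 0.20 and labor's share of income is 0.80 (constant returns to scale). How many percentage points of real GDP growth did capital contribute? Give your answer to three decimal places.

Contribution = share × growth = 0.2 × (-2.3) = -0.46 pp.

-0.460 percentage points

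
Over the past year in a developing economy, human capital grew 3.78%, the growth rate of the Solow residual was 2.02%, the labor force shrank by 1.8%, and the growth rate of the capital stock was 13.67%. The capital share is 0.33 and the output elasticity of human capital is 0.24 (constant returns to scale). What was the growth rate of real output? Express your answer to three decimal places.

Real output growth was 6.664%.

Labor's share = 1 − 0.33 − 0.24 = 0.43.
The capital stock: 0.33 × 13.67 = 4.5111 pp.
Human capital: 0.24 × 3.78 = 0.9072 pp.
The labor force: 0.43 × (-1.8) = -0.774 pp.
Output growth = 2.02 + 4.6443 = 6.6643%.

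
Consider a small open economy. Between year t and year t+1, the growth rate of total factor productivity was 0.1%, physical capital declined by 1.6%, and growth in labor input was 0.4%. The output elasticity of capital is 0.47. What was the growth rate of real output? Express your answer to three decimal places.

Labor's share = 1 − 0.47 = 0.53.
Physical capital: 0.47 × (-1.6) = -0.752 pp.
Labor input: 0.53 × 0.4 = 0.212 pp.
Output growth = 0.1 + (-0.54) = -0.44%.

-0.440%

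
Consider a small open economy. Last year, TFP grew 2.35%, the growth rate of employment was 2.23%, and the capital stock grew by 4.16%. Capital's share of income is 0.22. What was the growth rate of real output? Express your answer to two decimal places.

Labor's share = 1 − 0.22 = 0.78.
The capital stock: 0.22 × 4.16 = 0.9152 pp.
Employment: 0.78 × 2.23 = 1.7394 pp.
Output growth = 2.35 + 2.6546 = 5.0046%.

5.00%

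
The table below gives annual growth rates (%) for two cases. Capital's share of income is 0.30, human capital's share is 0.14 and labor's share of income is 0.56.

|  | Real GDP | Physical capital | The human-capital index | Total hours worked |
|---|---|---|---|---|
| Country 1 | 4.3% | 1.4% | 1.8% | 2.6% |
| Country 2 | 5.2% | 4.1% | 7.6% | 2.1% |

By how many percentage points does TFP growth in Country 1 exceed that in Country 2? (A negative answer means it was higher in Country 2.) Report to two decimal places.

Labor's share = 1 − 0.3 − 0.14 = 0.56.
Country 1: TFP = 4.3 − 0.42 − 0.252 − 1.456 = 2.172%.
Country 2: TFP = 5.2 − 1.23 − 1.064 − 1.176 = 1.73%.
Difference = 2.172 − (1.73) = 0.442 pp.

0.44 percentage points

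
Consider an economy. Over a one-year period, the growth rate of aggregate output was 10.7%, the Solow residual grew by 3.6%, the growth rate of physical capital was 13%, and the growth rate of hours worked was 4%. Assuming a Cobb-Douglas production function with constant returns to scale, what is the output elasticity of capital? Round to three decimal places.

0.344

gY = gA + α·gK + (1−α)·gL, so gY − gA − gL = α(gK − gL).
10.7 − 3.6 − 4 = α × (13 − 4).
3.1 = 9 α, so α = 0.34444.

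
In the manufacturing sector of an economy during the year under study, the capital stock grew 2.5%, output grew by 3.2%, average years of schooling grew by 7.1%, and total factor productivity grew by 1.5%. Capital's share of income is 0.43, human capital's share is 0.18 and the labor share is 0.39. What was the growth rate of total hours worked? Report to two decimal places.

Labor's share = 1 − 0.43 − 0.18 = 0.39.
gY = gA + 0.43×2.5 + 0.18×7.1 + 0.39×g.
0.39×g = 3.2 − 1.5 − 2.353 = -0.653.
g = -0.653 / 0.39 = -1.6744%.

-1.67%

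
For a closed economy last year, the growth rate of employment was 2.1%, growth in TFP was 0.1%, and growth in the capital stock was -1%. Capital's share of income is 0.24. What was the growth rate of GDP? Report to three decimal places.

Labor's share = 1 − 0.24 = 0.76.
The capital stock: 0.24 × (-1) = -0.24 pp.
Employment: 0.76 × 2.1 = 1.596 pp.
Output growth = 0.1 + 1.356 = 1.456%.

1.456%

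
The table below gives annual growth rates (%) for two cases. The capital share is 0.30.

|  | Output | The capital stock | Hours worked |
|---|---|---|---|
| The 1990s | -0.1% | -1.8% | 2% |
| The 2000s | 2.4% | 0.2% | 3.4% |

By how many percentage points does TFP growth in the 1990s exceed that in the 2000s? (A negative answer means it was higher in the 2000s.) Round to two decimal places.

Labor's share = 1 − 0.3 = 0.7.
The 1990s: TFP = -0.1 + 0.54 − 1.4 = -0.96%.
The 2000s: TFP = 2.4 − 0.06 − 2.38 = -0.04%.
Difference = -0.96 − (-0.04) = -0.92 pp.

-0.92 percentage points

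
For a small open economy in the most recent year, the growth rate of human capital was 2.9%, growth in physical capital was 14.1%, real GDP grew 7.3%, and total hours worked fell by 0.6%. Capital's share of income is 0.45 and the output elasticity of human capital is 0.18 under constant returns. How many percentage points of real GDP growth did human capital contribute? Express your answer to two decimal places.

Contribution = share × growth = 0.18 × 2.9 = 0.522 pp.

0.52 pp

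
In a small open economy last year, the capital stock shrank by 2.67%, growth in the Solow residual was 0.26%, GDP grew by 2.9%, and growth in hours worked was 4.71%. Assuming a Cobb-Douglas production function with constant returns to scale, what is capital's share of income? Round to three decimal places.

gY = gA + α·gK + (1−α)·gL, so gY − gA − gL = α(gK − gL).
2.9 − 0.26 − 4.71 = α × (-2.67 − 4.71).
-2.07 = -7.38 α, so α = 0.28049.

α = 0.280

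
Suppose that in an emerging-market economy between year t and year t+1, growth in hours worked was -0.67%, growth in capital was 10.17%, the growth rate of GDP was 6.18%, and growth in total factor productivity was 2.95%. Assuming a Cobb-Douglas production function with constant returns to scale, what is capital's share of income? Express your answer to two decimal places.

Capital's share of income is 0.36.

gY = gA + α·gK + (1−α)·gL, so gY − gA − gL = α(gK − gL).
6.18 − 2.95 + 0.67 = α × (10.17 − (-0.67)).
3.9 = 10.84 α, so α = 0.3598.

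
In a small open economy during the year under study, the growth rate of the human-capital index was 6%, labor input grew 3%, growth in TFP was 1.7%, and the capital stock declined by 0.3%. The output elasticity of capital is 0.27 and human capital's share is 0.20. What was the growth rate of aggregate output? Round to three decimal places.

4.409%

Labor's share = 1 − 0.27 − 0.2 = 0.53.
The capital stock: 0.27 × (-0.3) = -0.081 pp.
The human-capital index: 0.2 × 6 = 1.2 pp.
Labor input: 0.53 × 3 = 1.59 pp.
Output growth = 1.7 + 2.709 = 4.409%.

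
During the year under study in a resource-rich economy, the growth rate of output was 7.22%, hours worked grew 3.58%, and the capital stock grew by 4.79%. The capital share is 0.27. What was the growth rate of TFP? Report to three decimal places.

Labor's share = 1 − 0.27 = 0.73.
The capital stock: 0.27 × 4.79 = 1.2933 pp.
Hours worked: 0.73 × 3.58 = 2.6134 pp.
TFP growth = 7.22 − 3.9067 = 3.3133%.

TFP grew 3.313%.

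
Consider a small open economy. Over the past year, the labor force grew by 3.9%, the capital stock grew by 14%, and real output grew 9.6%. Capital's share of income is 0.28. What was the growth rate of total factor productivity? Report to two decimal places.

2.87%

Labor's share = 1 − 0.28 = 0.72.
The capital stock: 0.28 × 14 = 3.92 pp.
The labor force: 0.72 × 3.9 = 2.808 pp.
TFP growth = 9.6 − 6.728 = 2.872%.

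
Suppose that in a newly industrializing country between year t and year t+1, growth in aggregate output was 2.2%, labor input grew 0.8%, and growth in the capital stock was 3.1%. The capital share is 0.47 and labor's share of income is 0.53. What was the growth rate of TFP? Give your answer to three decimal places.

TFP growth was 0.319%.

Labor's share = 1 − 0.47 = 0.53.
The capital stock: 0.47 × 3.1 = 1.457 pp.
Labor input: 0.53 × 0.8 = 0.424 pp.
TFP growth = 2.2 − 1.881 = 0.319%.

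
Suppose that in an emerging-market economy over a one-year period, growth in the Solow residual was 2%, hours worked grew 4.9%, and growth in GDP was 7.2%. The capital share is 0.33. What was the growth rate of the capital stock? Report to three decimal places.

The capital stock growth was 5.809%.

Labor's share = 1 − 0.33 = 0.67.
gY = gA + 0.67×4.9 + 0.33×g.
0.33×g = 7.2 − 2 − 3.283 = 1.917.
g = 1.917 / 0.33 = 5.80909%.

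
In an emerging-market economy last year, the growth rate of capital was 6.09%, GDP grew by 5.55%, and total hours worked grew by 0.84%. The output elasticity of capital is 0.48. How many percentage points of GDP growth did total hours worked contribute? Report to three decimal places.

Labor's share = 1 − 0.48 = 0.52.
Contribution = share × growth = 0.52 × 0.84 = 0.4368 pp.

0.437 pp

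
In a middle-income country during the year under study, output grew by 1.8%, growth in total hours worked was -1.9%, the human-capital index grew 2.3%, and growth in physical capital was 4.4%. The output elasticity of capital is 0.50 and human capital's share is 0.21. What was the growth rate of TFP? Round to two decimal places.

Labor's share = 1 − 0.5 − 0.21 = 0.29.
Physical capital: 0.5 × 4.4 = 2.2 pp.
The human-capital index: 0.21 × 2.3 = 0.483 pp.
Total hours worked: 0.29 × (-1.9) = -0.551 pp.
TFP growth = 1.8 − 2.132 = -0.332%.

-0.33%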